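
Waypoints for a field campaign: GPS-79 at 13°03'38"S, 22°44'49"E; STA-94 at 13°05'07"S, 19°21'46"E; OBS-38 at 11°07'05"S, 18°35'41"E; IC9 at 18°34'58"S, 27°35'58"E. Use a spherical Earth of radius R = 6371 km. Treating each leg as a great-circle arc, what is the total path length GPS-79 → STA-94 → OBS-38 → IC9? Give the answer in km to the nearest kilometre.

GPS-79: φ = -13.06056°, λ = +22.74694°
STA-94: φ = -13.08528°, λ = +19.36278°
OBS-38: φ = -11.11806°, λ = +18.59472°
IC9: φ = -18.58278°, λ = +27.59944°
GPS-79→STA-94: c = 0.057535 rad, d = 366.56 km
STA-94→OBS-38: c = 0.036751 rad, d = 234.14 km
OBS-38→IC9: c = 0.200022 rad, d = 1274.34 km
Total = 366.56 + 234.14 + 1274.34 = 1875.04 km

1875 km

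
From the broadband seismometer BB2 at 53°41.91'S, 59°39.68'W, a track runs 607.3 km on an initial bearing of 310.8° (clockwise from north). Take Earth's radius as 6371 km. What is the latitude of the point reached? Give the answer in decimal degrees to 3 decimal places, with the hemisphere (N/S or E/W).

BB2: φ = -53.69850°, λ = -59.66133°
δ = d/R = 607.3/6371 = 0.095323 rad
φ₂ = arcsin(sin φ₁ cos δ + cos φ₁ sin δ cos θ)
   = arcsin(-0.80591·0.99546 + 0.59203·0.09518·0.65342) = -49.94568°
λ₂ = λ₁ + atan2(sin θ sin δ cos φ₁, cos δ − sin φ₁ sin φ₂) = -66.08980°

49.946°S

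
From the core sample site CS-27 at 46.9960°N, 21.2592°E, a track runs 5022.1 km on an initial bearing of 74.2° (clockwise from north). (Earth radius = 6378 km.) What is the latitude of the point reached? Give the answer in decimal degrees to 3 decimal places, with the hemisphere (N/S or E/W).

δ = d/R = 5022.1/6378 = 0.787410 rad
φ₂ = arcsin(sin φ₁ cos δ + cos φ₁ sin δ cos θ)
   = arcsin(0.73131·0.70568 + 0.68205·0.70853·0.27228) = 40.36465°
λ₂ = λ₁ + atan2(sin θ sin δ cos φ₁, cos δ − sin φ₁ sin φ₂) = 84.73792°

40.365°N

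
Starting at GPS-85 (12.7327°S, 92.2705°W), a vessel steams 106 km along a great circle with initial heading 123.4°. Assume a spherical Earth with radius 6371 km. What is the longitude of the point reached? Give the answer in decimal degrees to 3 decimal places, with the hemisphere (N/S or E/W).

δ = d/R = 106/6371 = 0.016638 rad
φ₂ = arcsin(sin φ₁ cos δ + cos φ₁ sin δ cos θ)
   = arcsin(-0.22040·0.99986 + 0.97541·0.01664·-0.55048) = -13.25619°
λ₂ = λ₁ + atan2(sin θ sin δ cos φ₁, cos δ − sin φ₁ sin φ₂) = -91.45288°

91.453°W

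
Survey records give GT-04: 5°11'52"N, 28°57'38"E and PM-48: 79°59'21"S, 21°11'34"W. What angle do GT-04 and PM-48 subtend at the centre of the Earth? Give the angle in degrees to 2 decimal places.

88.76°

GT-04: φ = +5.19778°, λ = +28.96056°
PM-48: φ = -79.98917°, λ = -21.19278°
Δφ = -85.1869°,  Δλ = -50.1533°
a = sin²(Δφ/2) + cos φ₁ cos φ₂ sin²(Δλ/2) = 0.489145
c = 2·arcsin(√a) = 1.549085 rad = 88.7561°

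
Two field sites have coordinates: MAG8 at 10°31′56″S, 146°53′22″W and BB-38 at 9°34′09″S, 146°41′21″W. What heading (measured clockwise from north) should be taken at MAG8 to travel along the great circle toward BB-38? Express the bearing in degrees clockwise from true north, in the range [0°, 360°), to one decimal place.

MAG8: φ = -10.53222°, λ = -146.88944°
BB-38: φ = -9.56917°, λ = -146.68917°
Δλ = 0.2003°
y = sin Δλ · cos φ₂ = 0.003447
x = cos φ₁ sin φ₂ − sin φ₁ cos φ₂ cos Δλ = 0.016807
θ = atan2(y, x) = 11.5901° → 11.5901° (mod 360°)

11.6°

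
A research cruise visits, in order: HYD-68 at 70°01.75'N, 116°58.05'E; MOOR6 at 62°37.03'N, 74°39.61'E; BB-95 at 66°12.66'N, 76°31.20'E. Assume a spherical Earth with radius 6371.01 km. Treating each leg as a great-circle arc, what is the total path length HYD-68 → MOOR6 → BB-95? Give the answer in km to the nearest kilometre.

2418 km

HYD-68: φ = +70.02917°, λ = +116.96750°
MOOR6: φ = +62.61717°, λ = +74.66017°
BB-95: φ = +66.21100°, λ = +76.52000°
HYD-68→MOOR6: c = 0.315214 rad, d = 2008.23 km
MOOR6→BB-95: c = 0.064264 rad, d = 409.43 km
Total = 2008.23 + 409.43 = 2417.66 km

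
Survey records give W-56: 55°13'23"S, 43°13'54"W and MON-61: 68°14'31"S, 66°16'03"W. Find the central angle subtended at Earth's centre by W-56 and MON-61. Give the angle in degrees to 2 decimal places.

16.78°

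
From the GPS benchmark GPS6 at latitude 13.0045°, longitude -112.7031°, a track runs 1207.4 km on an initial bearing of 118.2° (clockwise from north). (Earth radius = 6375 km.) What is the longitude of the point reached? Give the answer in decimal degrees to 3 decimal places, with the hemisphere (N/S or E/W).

103.064°W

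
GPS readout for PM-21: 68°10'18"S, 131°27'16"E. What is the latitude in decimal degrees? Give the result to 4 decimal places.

68° + 10′/60 + 18″/3600 = 68 + 0.16667 + 0.00500 = 68.1717°

68.1717°S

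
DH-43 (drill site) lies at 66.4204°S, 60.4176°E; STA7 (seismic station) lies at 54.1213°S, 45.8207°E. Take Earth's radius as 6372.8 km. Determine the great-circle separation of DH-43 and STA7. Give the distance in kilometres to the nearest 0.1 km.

1578.5 km

Δφ = 12.2991°,  Δλ = -14.5969°
a = sin²(Δφ/2) + cos φ₁ cos φ₂ sin²(Δλ/2) = 0.015259
c = 2·arcsin(√a) = 0.247688 rad = 14.1915°
d = R·c = 6372.8 × 0.247688 = 1578.5 km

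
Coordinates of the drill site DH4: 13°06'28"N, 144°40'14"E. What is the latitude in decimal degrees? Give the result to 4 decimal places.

13.1078°N

13° + 6′/60 + 28″/3600 = 13 + 0.10000 + 0.00778 = 13.1078°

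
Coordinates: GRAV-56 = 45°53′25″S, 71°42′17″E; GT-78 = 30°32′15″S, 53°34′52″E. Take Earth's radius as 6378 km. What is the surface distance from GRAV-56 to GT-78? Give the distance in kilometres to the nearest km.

GRAV-56: φ = -45.89028°, λ = +71.70472°
GT-78: φ = -30.53750°, λ = +53.58111°
Δφ = 15.3528°,  Δλ = -18.1236°
a = sin²(Δφ/2) + cos φ₁ cos φ₂ sin²(Δλ/2) = 0.032714
c = 2·arcsin(√a) = 0.363743 rad = 20.8409°
d = R·c = 6378 × 0.363743 = 2320.0 km

2320 km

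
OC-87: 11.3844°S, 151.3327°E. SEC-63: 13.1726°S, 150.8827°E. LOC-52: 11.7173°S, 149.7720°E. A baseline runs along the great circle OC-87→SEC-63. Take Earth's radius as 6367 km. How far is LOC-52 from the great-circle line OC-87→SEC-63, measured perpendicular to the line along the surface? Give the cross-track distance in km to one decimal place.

δ₁₃ = central angle OC-87→LOC-52 = 0.027313 rad  (haversine)
θ₁₃ = bearing OC-87→LOC-52 = 257.562°,  θ₁₂ = bearing OC-87→SEC-63 = 193.767°
dₓₜ = R·arcsin(sin δ₁₃ · sin(θ₁₃ − θ₁₂)) = 6367·arcsin(0.02731·sin(63.795°)) = 156.023 km
|dₓₜ| = 156.023 km

156.0 km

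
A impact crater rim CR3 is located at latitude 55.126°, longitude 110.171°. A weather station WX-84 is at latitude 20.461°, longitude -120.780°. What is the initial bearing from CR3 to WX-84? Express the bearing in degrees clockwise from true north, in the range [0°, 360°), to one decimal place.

Δλ = 129.0490°
y = sin Δλ · cos φ₂ = 0.727612
x = cos φ₁ sin φ₂ − sin φ₁ cos φ₂ cos Δλ = 0.684114
θ = atan2(y, x) = 46.7648° → 46.7648° (mod 360°)

46.8°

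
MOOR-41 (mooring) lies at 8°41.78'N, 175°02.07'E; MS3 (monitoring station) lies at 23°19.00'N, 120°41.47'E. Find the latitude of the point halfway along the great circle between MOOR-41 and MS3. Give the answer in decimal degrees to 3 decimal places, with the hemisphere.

17.869°N

MOOR-41: φ = +8.69633°, λ = +175.03450°
MS3: φ = +23.31667°, λ = +120.69117°
Bx = cos φ₂ cos Δλ = 0.535320,  By = cos φ₂ sin Δλ = -0.746167
φₘ = atan2(sin φ₁ + sin φ₂, √((cos φ₁ + Bx)² + By²)) = 17.86911°
λₘ = λ₁ + atan2(By, cos φ₁ + Bx) = 148.94501°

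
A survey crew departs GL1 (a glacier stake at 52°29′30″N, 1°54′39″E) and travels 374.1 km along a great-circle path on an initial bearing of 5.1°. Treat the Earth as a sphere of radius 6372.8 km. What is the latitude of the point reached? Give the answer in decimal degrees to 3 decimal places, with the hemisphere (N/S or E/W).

GL1: φ = +52.49167°, λ = +1.91083°
δ = d/R = 374.1/6372.8 = 0.058703 rad
φ₂ = arcsin(sin φ₁ cos δ + cos φ₁ sin δ cos θ)
   = arcsin(0.79326·0.99828 + 0.60888·0.05867·0.99604) = 55.84065°
λ₂ = λ₁ + atan2(sin θ sin δ cos φ₁, cos δ − sin φ₁ sin φ₂) = 2.44302°

55.841°N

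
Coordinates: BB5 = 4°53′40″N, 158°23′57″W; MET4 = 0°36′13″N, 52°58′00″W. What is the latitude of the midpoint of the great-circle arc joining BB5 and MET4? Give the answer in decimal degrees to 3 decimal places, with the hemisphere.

BB5: φ = +4.89444°, λ = -158.39917°
MET4: φ = +0.60361°, λ = -52.96667°
Bx = cos φ₂ cos Δλ = -0.266088,  By = cos φ₂ sin Δλ = 0.963891
φₘ = atan2(sin φ₁ + sin φ₂, √((cos φ₁ + Bx)² + By²)) = 4.53212°
λₘ = λ₁ + atan2(By, cos φ₁ + Bx) = -105.54755°

4.532°N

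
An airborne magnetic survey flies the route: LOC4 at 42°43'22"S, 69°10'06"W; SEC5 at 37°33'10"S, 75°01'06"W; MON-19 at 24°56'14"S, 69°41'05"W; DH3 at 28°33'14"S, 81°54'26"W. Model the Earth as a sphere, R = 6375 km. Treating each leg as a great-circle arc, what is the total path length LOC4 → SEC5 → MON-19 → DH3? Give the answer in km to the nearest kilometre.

3531 km

LOC4: φ = -42.72278°, λ = -69.16833°
SEC5: φ = -37.55278°, λ = -75.01833°
MON-19: φ = -24.93722°, λ = -69.68472°
DH3: φ = -28.55389°, λ = -81.90722°
LOC4→SEC5: c = 0.119247 rad, d = 760.20 km
SEC5→MON-19: c = 0.234007 rad, d = 1491.80 km
MON-19→DH3: c = 0.200563 rad, d = 1278.59 km
Total = 760.20 + 1491.80 + 1278.59 = 3530.58 km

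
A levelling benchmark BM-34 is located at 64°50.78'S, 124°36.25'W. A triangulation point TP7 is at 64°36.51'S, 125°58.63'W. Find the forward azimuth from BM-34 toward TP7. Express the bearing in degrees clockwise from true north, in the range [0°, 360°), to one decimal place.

BM-34: φ = -64.84633°, λ = -124.60417°
TP7: φ = -64.60850°, λ = -125.97717°
Δλ = -1.3730°
y = sin Δλ · cos φ₂ = -0.010275
x = cos φ₁ sin φ₂ − sin φ₁ cos φ₂ cos Δλ = 0.004040
θ = atan2(y, x) = -68.5373° → 291.4627° (mod 360°)

291.5°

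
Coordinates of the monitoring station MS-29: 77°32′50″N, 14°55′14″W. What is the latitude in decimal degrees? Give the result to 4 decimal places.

77.5472°N

77° + 32′/60 + 50″/3600 = 77 + 0.53333 + 0.01389 = 77.5472°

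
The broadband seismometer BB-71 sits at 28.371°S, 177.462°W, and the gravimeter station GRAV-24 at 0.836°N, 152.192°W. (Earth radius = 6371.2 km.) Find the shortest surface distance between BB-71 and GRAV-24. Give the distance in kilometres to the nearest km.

Δφ = 29.2070°,  Δλ = 25.2700°
a = sin²(Δφ/2) + cos φ₁ cos φ₂ sin²(Δλ/2) = 0.105664
c = 2·arcsin(√a) = 0.662151 rad = 37.9385°
d = R·c = 6371.2 × 0.662151 = 4218.7 km

4219 km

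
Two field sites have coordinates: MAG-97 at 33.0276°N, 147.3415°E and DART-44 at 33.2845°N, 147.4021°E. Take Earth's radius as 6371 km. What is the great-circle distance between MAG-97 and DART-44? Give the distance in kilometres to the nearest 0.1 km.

29.1 km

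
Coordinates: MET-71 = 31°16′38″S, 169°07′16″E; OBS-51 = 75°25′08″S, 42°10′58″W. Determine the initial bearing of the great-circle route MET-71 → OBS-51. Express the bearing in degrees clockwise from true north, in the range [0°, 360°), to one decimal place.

172.1°

MET-71: φ = -31.27722°, λ = +169.12111°
OBS-51: φ = -75.41889°, λ = -42.18278°
Δλ = 148.6961°
y = sin Δλ · cos φ₂ = 0.130804
x = cos φ₁ sin φ₂ − sin φ₁ cos φ₂ cos Δλ = -0.938815
θ = atan2(y, x) = 172.0681° → 172.0681° (mod 360°)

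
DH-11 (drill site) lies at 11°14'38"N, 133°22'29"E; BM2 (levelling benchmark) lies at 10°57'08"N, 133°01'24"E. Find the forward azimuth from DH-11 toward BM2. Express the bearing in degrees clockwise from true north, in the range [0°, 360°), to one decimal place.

229.8°

DH-11: φ = +11.24389°, λ = +133.37472°
BM2: φ = +10.95222°, λ = +133.02333°
Δλ = -0.3514°
y = sin Δλ · cos φ₂ = -0.006021
x = cos φ₁ sin φ₂ − sin φ₁ cos φ₂ cos Δλ = -0.005087
θ = atan2(y, x) = -130.1925° → 229.8075° (mod 360°)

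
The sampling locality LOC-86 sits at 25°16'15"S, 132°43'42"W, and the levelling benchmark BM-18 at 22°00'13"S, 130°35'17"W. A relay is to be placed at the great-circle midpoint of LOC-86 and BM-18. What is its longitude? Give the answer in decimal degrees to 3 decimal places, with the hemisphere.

131.645°W

LOC-86: φ = -25.27083°, λ = -132.72833°
BM-18: φ = -22.00361°, λ = -130.58806°
Bx = cos φ₂ cos Δλ = 0.926513,  By = cos φ₂ sin Δλ = 0.034626
φₘ = atan2(sin φ₁ + sin φ₂, √((cos φ₁ + Bx)² + By²)) = -23.64089°
λₘ = λ₁ + atan2(By, cos φ₁ + Bx) = -131.64484°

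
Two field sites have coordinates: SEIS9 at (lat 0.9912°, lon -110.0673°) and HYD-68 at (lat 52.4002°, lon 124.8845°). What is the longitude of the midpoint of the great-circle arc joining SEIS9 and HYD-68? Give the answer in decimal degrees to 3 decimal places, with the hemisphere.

147.631°W

Bx = cos φ₂ cos Δλ = -0.350384,  By = cos φ₂ sin Δλ = -0.499505
φₘ = atan2(sin φ₁ + sin φ₂, √((cos φ₁ + Bx)² + By²)) = 44.65721°
λₘ = λ₁ + atan2(By, cos φ₁ + Bx) = -147.63118°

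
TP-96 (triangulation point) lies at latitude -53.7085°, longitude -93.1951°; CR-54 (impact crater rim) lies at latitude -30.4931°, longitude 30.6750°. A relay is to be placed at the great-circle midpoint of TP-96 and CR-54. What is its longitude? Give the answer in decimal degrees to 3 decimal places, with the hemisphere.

12.066°W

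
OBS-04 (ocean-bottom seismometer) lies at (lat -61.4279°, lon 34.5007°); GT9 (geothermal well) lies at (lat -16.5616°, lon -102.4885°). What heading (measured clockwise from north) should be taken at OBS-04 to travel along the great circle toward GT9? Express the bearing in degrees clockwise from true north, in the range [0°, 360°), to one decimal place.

221.0°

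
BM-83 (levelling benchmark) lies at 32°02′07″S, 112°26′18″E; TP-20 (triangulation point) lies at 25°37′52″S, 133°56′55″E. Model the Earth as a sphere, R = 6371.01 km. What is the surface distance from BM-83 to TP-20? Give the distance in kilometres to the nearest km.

BM-83: φ = -32.03528°, λ = +112.43833°
TP-20: φ = -25.63111°, λ = +133.94861°
Δφ = 6.4042°,  Δλ = 21.5103°
a = sin²(Δφ/2) + cos φ₁ cos φ₂ sin²(Δλ/2) = 0.029736
c = 2·arcsin(√a) = 0.346617 rad = 19.8597°
d = R·c = 6371.01 × 0.346617 = 2208.3 km

2208 km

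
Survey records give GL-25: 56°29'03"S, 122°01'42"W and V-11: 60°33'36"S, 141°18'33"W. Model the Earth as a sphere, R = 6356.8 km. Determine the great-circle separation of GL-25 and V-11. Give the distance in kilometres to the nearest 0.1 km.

GL-25: φ = -56.48417°, λ = -122.02833°
V-11: φ = -60.56000°, λ = -141.30917°
Δφ = -4.0758°,  Δλ = -19.2808°
a = sin²(Δφ/2) + cos φ₁ cos φ₂ sin²(Δλ/2) = 0.008876
c = 2·arcsin(√a) = 0.188702 rad = 10.8118°
d = R·c = 6356.8 × 0.188702 = 1199.5 km

1199.5 km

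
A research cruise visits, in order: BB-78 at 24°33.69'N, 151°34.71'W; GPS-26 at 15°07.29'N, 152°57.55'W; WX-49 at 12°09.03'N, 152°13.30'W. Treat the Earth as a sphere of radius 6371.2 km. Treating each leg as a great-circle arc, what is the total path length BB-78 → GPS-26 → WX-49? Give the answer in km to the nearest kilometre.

BB-78: φ = +24.56150°, λ = -151.57850°
GPS-26: φ = +15.12150°, λ = -152.95917°
WX-49: φ = +12.15050°, λ = -152.22167°
BB-78→GPS-26: c = 0.166306 rad, d = 1059.57 km
GPS-26→WX-49: c = 0.053341 rad, d = 339.85 km
Total = 1059.57 + 339.85 = 1399.41 km

1399 km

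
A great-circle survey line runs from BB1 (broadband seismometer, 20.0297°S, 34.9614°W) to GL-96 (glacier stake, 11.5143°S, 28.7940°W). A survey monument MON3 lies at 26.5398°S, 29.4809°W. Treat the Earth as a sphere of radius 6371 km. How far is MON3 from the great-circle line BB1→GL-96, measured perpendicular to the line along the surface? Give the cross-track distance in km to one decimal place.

871.8 km

δ₁₃ = central angle BB1→MON3 = 0.143583 rad  (haversine)
θ₁₃ = bearing BB1→MON3 = 143.336°,  θ₁₂ = bearing BB1→GL-96 = 35.768°
dₓₜ = R·arcsin(sin δ₁₃ · sin(θ₁₃ − θ₁₂)) = 6371·arcsin(0.14309·sin(107.567°)) = 871.829 km
|dₓₜ| = 871.829 km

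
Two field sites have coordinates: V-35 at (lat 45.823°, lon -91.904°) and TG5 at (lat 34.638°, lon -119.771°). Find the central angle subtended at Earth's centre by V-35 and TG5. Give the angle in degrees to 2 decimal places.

Δφ = -11.1850°,  Δλ = -27.8670°
a = sin²(Δφ/2) + cos φ₁ cos φ₂ sin²(Δλ/2) = 0.042742
c = 2·arcsin(√a) = 0.416486 rad = 23.8629°

23.86°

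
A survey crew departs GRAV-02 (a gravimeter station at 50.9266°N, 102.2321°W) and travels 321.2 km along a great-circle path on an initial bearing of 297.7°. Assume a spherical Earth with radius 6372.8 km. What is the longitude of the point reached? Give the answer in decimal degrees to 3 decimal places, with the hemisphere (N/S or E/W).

δ = d/R = 321.2/6372.8 = 0.050402 rad
φ₂ = arcsin(sin φ₁ cos δ + cos φ₁ sin δ cos θ)
   = arcsin(0.77634·0.99873 + 0.63032·0.05038·0.46484) = 52.19622°
λ₂ = λ₁ + atan2(sin θ sin δ cos φ₁, cos δ − sin φ₁ sin φ₂) = -106.40534°

106.405°W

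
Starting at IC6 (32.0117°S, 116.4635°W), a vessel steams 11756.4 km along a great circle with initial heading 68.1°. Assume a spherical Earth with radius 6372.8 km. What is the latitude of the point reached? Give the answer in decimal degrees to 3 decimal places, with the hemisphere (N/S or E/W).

δ = d/R = 11756.4/6372.8 = 1.844778 rad
φ₂ = arcsin(sin φ₁ cos δ + cos φ₁ sin δ cos θ)
   = arcsin(-0.53009·-0.27057 + 0.84794·0.96270·0.37299) = 26.60903°
λ₂ = λ₁ + atan2(sin θ sin δ cos φ₁, cos δ − sin φ₁ sin φ₂) = -23.95828°

26.609°N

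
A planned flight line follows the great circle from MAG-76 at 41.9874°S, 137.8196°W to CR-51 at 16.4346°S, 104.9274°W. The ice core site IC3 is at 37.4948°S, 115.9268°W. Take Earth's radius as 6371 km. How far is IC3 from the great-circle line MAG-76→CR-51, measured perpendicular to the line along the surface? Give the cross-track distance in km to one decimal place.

δ₁₃ = central angle MAG-76→IC3 = 0.303161 rad  (haversine)
θ₁₃ = bearing MAG-76→IC3 = 82.290°,  θ₁₂ = bearing MAG-76→CR-51 = 57.763°
dₓₜ = R·arcsin(sin δ₁₃ · sin(θ₁₃ − θ₁₂)) = 6371·arcsin(0.29854·sin(24.527°)) = 791.591 km
|dₓₜ| = 791.591 km

791.6 km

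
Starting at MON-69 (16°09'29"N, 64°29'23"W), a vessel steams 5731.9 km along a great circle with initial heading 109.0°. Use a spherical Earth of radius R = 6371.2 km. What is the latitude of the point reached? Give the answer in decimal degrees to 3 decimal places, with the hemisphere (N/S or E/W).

MON-69: φ = +16.15806°, λ = -64.48972°
δ = d/R = 5731.9/6371.2 = 0.899658 rad
φ₂ = arcsin(sin φ₁ cos δ + cos φ₁ sin δ cos θ)
   = arcsin(0.27829·0.62188 + 0.96050·0.78311·-0.32557) = -4.11878°
λ₂ = λ₁ + atan2(sin θ sin δ cos φ₁, cos δ − sin φ₁ sin φ₂) = -16.55634°

4.119°S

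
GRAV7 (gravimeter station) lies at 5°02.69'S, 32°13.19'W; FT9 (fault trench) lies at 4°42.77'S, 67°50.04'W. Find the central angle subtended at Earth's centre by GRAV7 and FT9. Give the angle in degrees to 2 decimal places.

35.48°

GRAV7: φ = -5.04483°, λ = -32.21983°
FT9: φ = -4.71283°, λ = -67.83400°
Δφ = 0.3320°,  Δλ = -35.6142°
a = sin²(Δφ/2) + cos φ₁ cos φ₂ sin²(Δλ/2) = 0.092853
c = 2·arcsin(√a) = 0.619284 rad = 35.4823°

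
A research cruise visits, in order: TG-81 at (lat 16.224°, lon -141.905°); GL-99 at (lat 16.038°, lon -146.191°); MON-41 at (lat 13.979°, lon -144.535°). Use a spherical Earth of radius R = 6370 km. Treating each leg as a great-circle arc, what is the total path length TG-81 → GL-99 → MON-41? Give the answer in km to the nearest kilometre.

748 km

TG-81→GL-99: c = 0.071932 rad, d = 458.20 km
GL-99→MON-41: c = 0.045504 rad, d = 289.86 km
Total = 458.20 + 289.86 = 748.07 km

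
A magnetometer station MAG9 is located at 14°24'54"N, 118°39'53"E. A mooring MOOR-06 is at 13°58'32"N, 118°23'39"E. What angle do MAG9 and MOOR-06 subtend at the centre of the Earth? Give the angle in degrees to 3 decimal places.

0.512°

MAG9: φ = +14.41500°, λ = +118.66472°
MOOR-06: φ = +13.97556°, λ = +118.39417°
Δφ = -0.4394°,  Δλ = -0.2706°
a = sin²(Δφ/2) + cos φ₁ cos φ₂ sin²(Δλ/2) = 0.000020
c = 2·arcsin(√a) = 0.008932 rad = 0.5118°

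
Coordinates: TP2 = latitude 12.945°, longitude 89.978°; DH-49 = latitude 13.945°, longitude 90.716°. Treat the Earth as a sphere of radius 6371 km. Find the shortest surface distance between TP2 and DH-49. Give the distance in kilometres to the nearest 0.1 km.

Δφ = 1.0000°,  Δλ = 0.7380°
a = sin²(Δφ/2) + cos φ₁ cos φ₂ sin²(Δλ/2) = 0.000115
c = 2·arcsin(√a) = 0.021484 rad = 1.2309°
d = R·c = 6371 × 0.021484 = 136.9 km

136.9 km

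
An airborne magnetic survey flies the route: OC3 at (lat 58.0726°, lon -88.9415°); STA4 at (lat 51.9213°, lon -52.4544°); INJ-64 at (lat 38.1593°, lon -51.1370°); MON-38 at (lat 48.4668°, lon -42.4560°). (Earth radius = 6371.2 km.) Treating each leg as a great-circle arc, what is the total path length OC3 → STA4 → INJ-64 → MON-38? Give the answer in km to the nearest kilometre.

5269 km

OC3→STA4: c = 0.375534 rad, d = 2392.60 km
STA4→INJ-64: c = 0.240730 rad, d = 1533.74 km
INJ-64→MON-38: c = 0.210680 rad, d = 1342.28 km
Total = 2392.60 + 1533.74 + 1342.28 = 5268.63 km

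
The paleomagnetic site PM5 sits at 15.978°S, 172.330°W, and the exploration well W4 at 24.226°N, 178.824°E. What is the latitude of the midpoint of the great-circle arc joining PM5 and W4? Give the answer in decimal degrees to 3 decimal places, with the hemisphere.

Bx = cos φ₂ cos Δλ = 0.901087,  By = cos φ₂ sin Δλ = -0.140236
φₘ = atan2(sin φ₁ + sin φ₂, √((cos φ₁ + Bx)² + By²)) = 4.13627°
λₘ = λ₁ + atan2(By, cos φ₁ + Bx) = -176.63605°

4.136°N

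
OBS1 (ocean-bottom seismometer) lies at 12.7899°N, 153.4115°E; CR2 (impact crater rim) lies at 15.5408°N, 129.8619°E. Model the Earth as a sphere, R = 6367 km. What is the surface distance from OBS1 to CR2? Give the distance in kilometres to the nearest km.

Δφ = 2.7509°,  Δλ = -23.5496°
a = sin²(Δφ/2) + cos φ₁ cos φ₂ sin²(Δλ/2) = 0.039701
c = 2·arcsin(√a) = 0.401187 rad = 22.9863°
d = R·c = 6367 × 0.401187 = 2554.4 km

2554 km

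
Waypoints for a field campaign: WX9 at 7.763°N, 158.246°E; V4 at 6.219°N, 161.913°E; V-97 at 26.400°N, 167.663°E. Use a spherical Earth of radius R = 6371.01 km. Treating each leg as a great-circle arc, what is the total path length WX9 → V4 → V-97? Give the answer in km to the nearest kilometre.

2765 km

WX9→V4: c = 0.069003 rad, d = 439.62 km
V4→V-97: c = 0.364990 rad, d = 2325.36 km
Total = 439.62 + 2325.36 = 2764.97 km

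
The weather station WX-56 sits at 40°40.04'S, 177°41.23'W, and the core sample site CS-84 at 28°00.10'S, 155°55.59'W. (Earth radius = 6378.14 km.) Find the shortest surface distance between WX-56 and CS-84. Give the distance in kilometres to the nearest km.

WX-56: φ = -40.66733°, λ = -177.68717°
CS-84: φ = -28.00167°, λ = -155.92650°
Δφ = 12.6657°,  Δλ = 21.7607°
a = sin²(Δφ/2) + cos φ₁ cos φ₂ sin²(Δλ/2) = 0.036029
c = 2·arcsin(√a) = 0.381941 rad = 21.8836°
d = R·c = 6378.14 × 0.381941 = 2436.1 km

2436 km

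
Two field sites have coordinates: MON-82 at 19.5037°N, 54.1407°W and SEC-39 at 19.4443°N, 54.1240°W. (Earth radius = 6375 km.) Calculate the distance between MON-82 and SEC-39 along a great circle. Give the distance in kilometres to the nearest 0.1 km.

6.8 km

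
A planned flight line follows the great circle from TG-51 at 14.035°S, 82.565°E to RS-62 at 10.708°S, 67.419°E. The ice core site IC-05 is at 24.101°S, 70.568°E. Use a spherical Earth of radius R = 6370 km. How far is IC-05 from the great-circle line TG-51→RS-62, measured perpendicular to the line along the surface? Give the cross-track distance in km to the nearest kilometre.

1364 km

δ₁₃ = central angle TG-51→IC-05 = 0.264342 rad  (haversine)
θ₁₃ = bearing TG-51→IC-05 = 226.570°,  θ₁₂ = bearing TG-51→RS-62 = 280.969°
dₓₜ = R·arcsin(sin δ₁₃ · sin(θ₁₃ − θ₁₂)) = 6370·arcsin(0.26127·sin(-54.399°)) = -1363.623 km
|dₓₜ| = 1363.623 km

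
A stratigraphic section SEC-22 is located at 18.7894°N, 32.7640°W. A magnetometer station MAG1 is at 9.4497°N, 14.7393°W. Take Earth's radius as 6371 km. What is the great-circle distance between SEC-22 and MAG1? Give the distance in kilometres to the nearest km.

2201 km

Δφ = -9.3397°,  Δλ = 18.0247°
a = sin²(Δφ/2) + cos φ₁ cos φ₂ sin²(Δλ/2) = 0.029544
c = 2·arcsin(√a) = 0.345481 rad = 19.7946°
d = R·c = 6371 × 0.345481 = 2201.1 km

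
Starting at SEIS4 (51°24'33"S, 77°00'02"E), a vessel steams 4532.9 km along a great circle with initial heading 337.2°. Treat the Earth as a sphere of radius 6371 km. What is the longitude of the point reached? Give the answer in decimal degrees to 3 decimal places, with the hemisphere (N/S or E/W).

61.979°E

SEIS4: φ = -51.40917°, λ = +77.00056°
δ = d/R = 4532.9/6371 = 0.711490 rad
φ₂ = arcsin(sin φ₁ cos δ + cos φ₁ sin δ cos θ)
   = arcsin(-0.78162·0.75739 + 0.62375·0.65296·0.92186) = -12.50514°
λ₂ = λ₁ + atan2(sin θ sin δ cos φ₁, cos δ − sin φ₁ sin φ₂) = 61.97903°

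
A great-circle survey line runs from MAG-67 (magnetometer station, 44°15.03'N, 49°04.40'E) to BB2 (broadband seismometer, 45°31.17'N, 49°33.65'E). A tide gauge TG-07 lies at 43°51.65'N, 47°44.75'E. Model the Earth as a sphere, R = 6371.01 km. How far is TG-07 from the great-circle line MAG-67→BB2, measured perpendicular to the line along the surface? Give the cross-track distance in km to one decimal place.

91.7 km

MAG-67: φ = +44.25050°, λ = +49.07333°
BB2: φ = +45.51950°, λ = +49.56083°
TG-07: φ = +43.86083°, λ = +47.74583°
δ₁₃ = central angle MAG-67→TG-07 = 0.017986 rad  (haversine)
θ₁₃ = bearing MAG-67→TG-07 = 248.245°,  θ₁₂ = bearing MAG-67→BB2 = 15.055°
dₓₜ = R·arcsin(sin δ₁₃ · sin(θ₁₃ − θ₁₂)) = 6371.01·arcsin(0.01799·sin(233.191°)) = -91.742 km
|dₓₜ| = 91.742 km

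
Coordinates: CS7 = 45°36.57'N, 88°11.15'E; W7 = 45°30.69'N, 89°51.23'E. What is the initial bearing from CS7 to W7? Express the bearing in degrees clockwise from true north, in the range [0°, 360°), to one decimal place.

CS7: φ = +45.60950°, λ = +88.18583°
W7: φ = +45.51150°, λ = +89.85383°
Δλ = 1.6680°
y = sin Δλ · cos φ₂ = 0.020398
x = cos φ₁ sin φ₂ − sin φ₁ cos φ₂ cos Δλ = -0.001498
θ = atan2(y, x) = 94.2009° → 94.2009° (mod 360°)

94.2°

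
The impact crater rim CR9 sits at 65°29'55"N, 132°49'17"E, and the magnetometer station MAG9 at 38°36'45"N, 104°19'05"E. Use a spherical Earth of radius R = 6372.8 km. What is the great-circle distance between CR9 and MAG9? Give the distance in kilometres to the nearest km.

CR9: φ = +65.49861°, λ = +132.82139°
MAG9: φ = +38.61250°, λ = +104.31806°
Δφ = -26.8861°,  Δλ = -28.5033°
a = sin²(Δφ/2) + cos φ₁ cos φ₂ sin²(Δλ/2) = 0.073686
c = 2·arcsin(√a) = 0.549801 rad = 31.5013°
d = R·c = 6372.8 × 0.549801 = 3503.8 km

3504 km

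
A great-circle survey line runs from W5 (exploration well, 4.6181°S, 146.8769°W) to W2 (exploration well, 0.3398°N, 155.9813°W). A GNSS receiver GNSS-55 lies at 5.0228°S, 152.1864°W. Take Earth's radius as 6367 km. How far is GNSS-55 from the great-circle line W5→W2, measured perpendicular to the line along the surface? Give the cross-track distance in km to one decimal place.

320.4 km

δ₁₃ = central angle W5→GNSS-55 = 0.092610 rad  (haversine)
θ₁₃ = bearing W5→GNSS-55 = 265.406°,  θ₁₂ = bearing W5→W2 = 298.359°
dₓₜ = R·arcsin(sin δ₁₃ · sin(θ₁₃ − θ₁₂)) = 6367·arcsin(0.09248·sin(-32.953°)) = -320.419 km
|dₓₜ| = 320.419 km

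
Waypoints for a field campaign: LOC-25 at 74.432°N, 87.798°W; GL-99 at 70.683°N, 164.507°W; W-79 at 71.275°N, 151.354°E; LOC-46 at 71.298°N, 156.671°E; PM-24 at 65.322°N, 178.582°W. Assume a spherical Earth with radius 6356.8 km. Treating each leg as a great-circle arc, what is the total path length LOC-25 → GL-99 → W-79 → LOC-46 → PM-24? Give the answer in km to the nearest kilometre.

5351 km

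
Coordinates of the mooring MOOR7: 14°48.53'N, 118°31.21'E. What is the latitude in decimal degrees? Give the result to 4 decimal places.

14° + 48.53′/60 = 14 + 0.80883 = 14.8088°

14.8088°N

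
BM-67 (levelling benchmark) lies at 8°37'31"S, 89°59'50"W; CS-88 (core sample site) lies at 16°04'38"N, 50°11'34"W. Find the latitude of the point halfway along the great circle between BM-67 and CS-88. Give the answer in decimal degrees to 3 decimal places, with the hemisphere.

BM-67: φ = -8.62528°, λ = -89.99722°
CS-88: φ = +16.07722°, λ = -50.19278°
Bx = cos φ₂ cos Δλ = 0.738188,  By = cos φ₂ sin Δλ = 0.615132
φₘ = atan2(sin φ₁ + sin φ₂, √((cos φ₁ + Bx)² + By²)) = 3.96186°
λₘ = λ₁ + atan2(By, cos φ₁ + Bx) = -70.39080°

3.962°N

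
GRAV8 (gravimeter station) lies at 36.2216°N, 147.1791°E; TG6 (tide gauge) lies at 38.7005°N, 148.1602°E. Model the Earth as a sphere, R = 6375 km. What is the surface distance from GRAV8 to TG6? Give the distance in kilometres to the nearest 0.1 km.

Δφ = 2.4789°,  Δλ = 0.9811°
a = sin²(Δφ/2) + cos φ₁ cos φ₂ sin²(Δλ/2) = 0.000514
c = 2·arcsin(√a) = 0.045349 rad = 2.5983°
d = R·c = 6375 × 0.045349 = 289.1 km

289.1 km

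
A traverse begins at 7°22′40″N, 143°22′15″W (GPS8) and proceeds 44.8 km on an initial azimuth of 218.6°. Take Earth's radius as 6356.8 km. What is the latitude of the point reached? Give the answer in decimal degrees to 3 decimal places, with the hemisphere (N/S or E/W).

7.062°N

GPS8: φ = +7.37778°, λ = -143.37083°
δ = d/R = 44.8/6356.8 = 0.007048 rad
φ₂ = arcsin(sin φ₁ cos δ + cos φ₁ sin δ cos θ)
   = arcsin(0.12841·0.99998 + 0.99172·0.00705·-0.78152) = 7.06213°
λ₂ = λ₁ + atan2(sin θ sin δ cos φ₁, cos δ − sin φ₁ sin φ₂) = -143.62468°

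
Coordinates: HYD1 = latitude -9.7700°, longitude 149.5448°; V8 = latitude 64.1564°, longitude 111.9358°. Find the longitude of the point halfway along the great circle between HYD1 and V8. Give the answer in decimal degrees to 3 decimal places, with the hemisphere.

Bx = cos φ₂ cos Δλ = 0.345330,  By = cos φ₂ sin Δλ = -0.266026
φₘ = atan2(sin φ₁ + sin φ₂, √((cos φ₁ + Bx)² + By²)) = 28.28498°
λₘ = λ₁ + atan2(By, cos φ₁ + Bx) = 138.24062°

138.241°E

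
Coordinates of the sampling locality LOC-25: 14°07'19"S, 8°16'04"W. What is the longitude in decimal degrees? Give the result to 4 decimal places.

8° + 16′/60 + 4″/3600 = 8 + 0.26667 + 0.00111 = 8.2678°

8.2678°W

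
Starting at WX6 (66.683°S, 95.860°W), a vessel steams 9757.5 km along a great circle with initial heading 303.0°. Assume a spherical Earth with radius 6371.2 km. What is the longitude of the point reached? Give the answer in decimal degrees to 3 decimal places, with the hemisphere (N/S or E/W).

δ = d/R = 9757.5/6371.2 = 1.531501 rad
φ₂ = arcsin(sin φ₁ cos δ + cos φ₁ sin δ cos θ)
   = arcsin(-0.91833·0.03929 + 0.39582·0.99923·0.54464) = 10.33102°
λ₂ = λ₁ + atan2(sin θ sin δ cos φ₁, cos δ − sin φ₁ sin φ₂) = -154.27160°

154.272°W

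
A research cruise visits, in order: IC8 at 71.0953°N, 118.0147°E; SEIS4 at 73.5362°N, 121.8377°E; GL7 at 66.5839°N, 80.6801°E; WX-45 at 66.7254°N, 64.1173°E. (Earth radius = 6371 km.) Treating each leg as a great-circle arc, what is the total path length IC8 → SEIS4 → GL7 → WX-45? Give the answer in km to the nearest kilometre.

2723 km

IC8→SEIS4: c = 0.047156 rad, d = 300.43 km
SEIS4→GL7: c = 0.266050 rad, d = 1695.00 km
GL7→WX-45: c = 0.114242 rad, d = 727.84 km
Total = 300.43 + 1695.00 + 727.84 = 2723.27 km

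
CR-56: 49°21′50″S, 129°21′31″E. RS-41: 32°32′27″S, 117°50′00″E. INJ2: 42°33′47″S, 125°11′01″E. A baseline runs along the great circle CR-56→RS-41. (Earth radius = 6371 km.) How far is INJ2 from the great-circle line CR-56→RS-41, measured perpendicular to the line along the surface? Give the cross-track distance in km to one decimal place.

95.8 km

CR-56: φ = -49.36389°, λ = +129.35861°
RS-41: φ = -32.54083°, λ = +117.83333°
INJ2: φ = -42.56306°, λ = +125.18361°
δ₁₃ = central angle CR-56→INJ2 = 0.129001 rad  (haversine)
θ₁₃ = bearing CR-56→INJ2 = 335.366°,  θ₁₂ = bearing CR-56→RS-41 = 328.653°
dₓₜ = R·arcsin(sin δ₁₃ · sin(θ₁₃ − θ₁₂)) = 6371·arcsin(0.12864·sin(6.712°)) = 95.799 km
|dₓₜ| = 95.799 km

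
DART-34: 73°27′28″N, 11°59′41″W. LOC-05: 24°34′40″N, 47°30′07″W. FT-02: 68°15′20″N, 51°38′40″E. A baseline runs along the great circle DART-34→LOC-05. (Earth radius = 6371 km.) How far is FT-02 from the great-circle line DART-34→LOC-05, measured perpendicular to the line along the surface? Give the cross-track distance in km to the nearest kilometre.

DART-34: φ = +73.45778°, λ = -11.99472°
LOC-05: φ = +24.57778°, λ = -47.50194°
FT-02: φ = +68.25556°, λ = +51.64444°
δ₁₃ = central angle DART-34→FT-02 = 0.356178 rad  (haversine)
θ₁₃ = bearing DART-34→FT-02 = 72.169°,  θ₁₂ = bearing DART-34→LOC-05 = 221.777°
dₓₜ = R·arcsin(sin δ₁₃ · sin(θ₁₃ − θ₁₂)) = 6371·arcsin(0.34869·sin(-149.608°)) = -1129.819 km
|dₓₜ| = 1129.819 km

1130 km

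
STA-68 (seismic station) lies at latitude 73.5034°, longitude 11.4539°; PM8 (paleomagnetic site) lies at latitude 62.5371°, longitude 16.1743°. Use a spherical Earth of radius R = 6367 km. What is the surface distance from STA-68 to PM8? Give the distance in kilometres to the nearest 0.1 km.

1233.4 km

Δφ = -10.9663°,  Δλ = 4.7204°
a = sin²(Δφ/2) + cos φ₁ cos φ₂ sin²(Δλ/2) = 0.009352
c = 2·arcsin(√a) = 0.193719 rad = 11.0993°
d = R·c = 6367 × 0.193719 = 1233.4 km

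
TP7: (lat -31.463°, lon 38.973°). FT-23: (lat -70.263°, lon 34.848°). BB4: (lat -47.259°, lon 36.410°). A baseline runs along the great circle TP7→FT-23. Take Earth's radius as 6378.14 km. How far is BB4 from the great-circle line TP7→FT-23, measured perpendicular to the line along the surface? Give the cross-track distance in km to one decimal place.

126.1 km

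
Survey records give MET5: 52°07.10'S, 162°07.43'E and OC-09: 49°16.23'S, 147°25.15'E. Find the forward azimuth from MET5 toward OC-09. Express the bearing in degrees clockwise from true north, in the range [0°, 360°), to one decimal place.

281.2°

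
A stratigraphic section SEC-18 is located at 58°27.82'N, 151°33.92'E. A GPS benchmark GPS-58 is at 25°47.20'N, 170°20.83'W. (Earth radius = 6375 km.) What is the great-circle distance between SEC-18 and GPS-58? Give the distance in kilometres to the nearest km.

4689 km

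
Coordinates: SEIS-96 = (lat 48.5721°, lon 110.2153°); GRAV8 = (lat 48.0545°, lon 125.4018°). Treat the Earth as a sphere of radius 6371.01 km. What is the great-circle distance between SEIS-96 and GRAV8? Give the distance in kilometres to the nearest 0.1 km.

Δφ = -0.5176°,  Δλ = 15.1865°
a = sin²(Δφ/2) + cos φ₁ cos φ₂ sin²(Δλ/2) = 0.007743
c = 2·arcsin(√a) = 0.176217 rad = 10.0965°
d = R·c = 6371.01 × 0.176217 = 1122.7 km

1122.7 km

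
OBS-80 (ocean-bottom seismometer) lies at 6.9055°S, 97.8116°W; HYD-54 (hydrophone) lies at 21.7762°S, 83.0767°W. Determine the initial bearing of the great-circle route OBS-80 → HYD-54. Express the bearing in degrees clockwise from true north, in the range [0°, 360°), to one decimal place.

Δλ = 14.7349°
y = sin Δλ · cos φ₂ = 0.236197
x = cos φ₁ sin φ₂ − sin φ₁ cos φ₂ cos Δλ = -0.260310
θ = atan2(y, x) = 137.7805° → 137.7805° (mod 360°)

137.8°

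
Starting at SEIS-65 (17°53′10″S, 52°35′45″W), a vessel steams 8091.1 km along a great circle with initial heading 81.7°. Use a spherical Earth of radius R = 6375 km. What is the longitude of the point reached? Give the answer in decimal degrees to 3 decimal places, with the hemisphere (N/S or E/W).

SEIS-65: φ = -17.88611°, λ = -52.59583°
δ = d/R = 8091.1/6375 = 1.269192 rad
φ₂ = arcsin(sin φ₁ cos δ + cos φ₁ sin δ cos θ)
   = arcsin(-0.30713·0.29705 + 0.95167·0.95486·0.14436) = 2.28933°
λ₂ = λ₁ + atan2(sin θ sin δ cos φ₁, cos δ − sin φ₁ sin φ₂) = 18.42106°

18.421°E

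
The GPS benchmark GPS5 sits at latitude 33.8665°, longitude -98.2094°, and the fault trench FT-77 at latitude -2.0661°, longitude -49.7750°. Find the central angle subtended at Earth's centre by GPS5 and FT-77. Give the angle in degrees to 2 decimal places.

57.96°

Δφ = -35.9326°,  Δλ = 48.4344°
a = sin²(Δφ/2) + cos φ₁ cos φ₂ sin²(Δλ/2) = 0.234769
c = 2·arcsin(√a) = 1.011651 rad = 57.9633°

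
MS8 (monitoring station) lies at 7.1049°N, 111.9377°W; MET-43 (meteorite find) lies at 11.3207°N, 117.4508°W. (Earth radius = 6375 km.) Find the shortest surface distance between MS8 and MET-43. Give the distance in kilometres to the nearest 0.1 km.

765.8 km

Δφ = 4.2158°,  Δλ = -5.5131°
a = sin²(Δφ/2) + cos φ₁ cos φ₂ sin²(Δλ/2) = 0.003603
c = 2·arcsin(√a) = 0.120128 rad = 6.8828°
d = R·c = 6375 × 0.120128 = 765.8 km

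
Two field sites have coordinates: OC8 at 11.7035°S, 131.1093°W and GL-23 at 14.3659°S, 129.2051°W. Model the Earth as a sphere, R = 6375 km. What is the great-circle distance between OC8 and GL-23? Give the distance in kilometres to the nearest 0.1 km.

Δφ = -2.6624°,  Δλ = 1.9042°
a = sin²(Δφ/2) + cos φ₁ cos φ₂ sin²(Δλ/2) = 0.000802
c = 2·arcsin(√a) = 0.056634 rad = 3.2449°
d = R·c = 6375 × 0.056634 = 361.0 km

361.0 km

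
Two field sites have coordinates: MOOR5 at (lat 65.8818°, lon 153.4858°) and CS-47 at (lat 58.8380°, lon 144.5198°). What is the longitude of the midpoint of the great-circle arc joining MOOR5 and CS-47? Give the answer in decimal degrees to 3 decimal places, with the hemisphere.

Bx = cos φ₂ cos Δλ = 0.511137,  By = cos φ₂ sin Δλ = -0.080645
φₘ = atan2(sin φ₁ + sin φ₂, √((cos φ₁ + Bx)² + By²)) = 62.43099°
λₘ = λ₁ + atan2(By, cos φ₁ + Bx) = 148.47486°

148.475°E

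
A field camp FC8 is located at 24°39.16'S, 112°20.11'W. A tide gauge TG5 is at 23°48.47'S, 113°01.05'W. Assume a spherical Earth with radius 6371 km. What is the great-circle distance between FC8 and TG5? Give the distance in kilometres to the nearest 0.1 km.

FC8: φ = -24.65267°, λ = -112.33517°
TG5: φ = -23.80783°, λ = -113.01750°
Δφ = 0.8448°,  Δλ = -0.6823°
a = sin²(Δφ/2) + cos φ₁ cos φ₂ sin²(Δλ/2) = 0.000084
c = 2·arcsin(√a) = 0.018313 rad = 1.0492°
d = R·c = 6371 × 0.018313 = 116.7 km

116.7 km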